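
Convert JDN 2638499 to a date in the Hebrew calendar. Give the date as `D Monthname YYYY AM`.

20 Cheshvan 6272 AM

JDN 2638499 is 12 November 2511 in the Gregorian calendar.
In the Hebrew calendar that day is 20 Cheshvan 6272 AM.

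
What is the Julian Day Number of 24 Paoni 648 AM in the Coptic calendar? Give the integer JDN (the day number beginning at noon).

2061640

In the proleptic Gregorian calendar the same day is 23 June 932.
JDN 2299161 is 15 October 1582 CE (Gregorian); the target day is −237521 days from there, so JDN = 2061640.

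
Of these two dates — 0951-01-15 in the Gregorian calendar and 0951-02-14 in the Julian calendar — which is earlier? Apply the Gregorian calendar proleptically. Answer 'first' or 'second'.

Converting both to JDN: 2068420 vs 2068455; the smaller is the first.

first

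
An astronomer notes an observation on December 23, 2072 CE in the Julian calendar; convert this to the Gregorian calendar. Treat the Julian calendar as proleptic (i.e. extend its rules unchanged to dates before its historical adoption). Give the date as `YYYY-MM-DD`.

The Julian–Gregorian offset here is 13 days (Julian trailing).
23 December 2072 Julian + 13 days → 5 January 2073 Gregorian.

2073-01-05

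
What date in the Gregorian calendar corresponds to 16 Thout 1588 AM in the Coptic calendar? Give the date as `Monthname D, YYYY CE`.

September 26, 1871 CE

Both dates share Julian Day Number 2404697; in the Gregorian calendar that is 26 September 1871 CE.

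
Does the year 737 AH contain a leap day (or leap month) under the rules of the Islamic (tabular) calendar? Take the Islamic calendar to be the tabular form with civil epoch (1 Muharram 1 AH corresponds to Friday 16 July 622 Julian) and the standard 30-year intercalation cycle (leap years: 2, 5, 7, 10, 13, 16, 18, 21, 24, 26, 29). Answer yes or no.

no

Year 737 AH is year 17 of its 30-year cycle; leap positions are 2, 5, 7, 10, 13, 16, 18, 21, 24, 26, 29, so it is a common year (354 days).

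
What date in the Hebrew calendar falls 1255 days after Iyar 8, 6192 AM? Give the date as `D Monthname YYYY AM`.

JDN of Iyar 8, 6192 AM = 2609460.
2609460 + 1255 = 2610715.
JDN 2610715 in the Hebrew calendar is 24 Tishrei 6196 AM.

24 Tishrei 6196 AM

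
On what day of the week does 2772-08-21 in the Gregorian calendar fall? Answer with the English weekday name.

Monday

2733745 ≡ 0 (mod 7); counting from Monday = 0 gives Monday.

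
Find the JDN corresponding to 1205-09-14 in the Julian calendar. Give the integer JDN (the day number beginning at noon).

2161441

Equivalently 21 September 1205 (proleptic Gregorian).
JDN 2400001 is 17 November 1858 CE (Gregorian), MJD 0; the target day is −238560 days from there, so JDN = 2161441.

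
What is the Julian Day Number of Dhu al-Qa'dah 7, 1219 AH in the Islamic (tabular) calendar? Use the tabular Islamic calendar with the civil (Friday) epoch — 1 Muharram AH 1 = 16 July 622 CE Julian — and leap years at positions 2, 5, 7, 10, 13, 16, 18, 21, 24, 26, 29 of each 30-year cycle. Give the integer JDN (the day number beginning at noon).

Equivalently 7 February 1805 (Gregorian).
JDN 2299161 is 15 October 1582 CE (Gregorian); the target day is +81199 days from there, so JDN = 2380360.

2380360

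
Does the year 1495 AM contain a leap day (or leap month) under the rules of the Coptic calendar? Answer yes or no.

yes

1495 mod 4 = 3; in the Coptic calendar a year is leap when year mod 4 = 3, so it is a leap year.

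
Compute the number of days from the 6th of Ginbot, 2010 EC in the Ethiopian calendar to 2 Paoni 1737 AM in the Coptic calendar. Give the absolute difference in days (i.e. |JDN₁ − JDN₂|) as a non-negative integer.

1122

JDN of the first date = 2458253.
JDN of the second date = 2459375.
|2459375 − 2458253| = 1122.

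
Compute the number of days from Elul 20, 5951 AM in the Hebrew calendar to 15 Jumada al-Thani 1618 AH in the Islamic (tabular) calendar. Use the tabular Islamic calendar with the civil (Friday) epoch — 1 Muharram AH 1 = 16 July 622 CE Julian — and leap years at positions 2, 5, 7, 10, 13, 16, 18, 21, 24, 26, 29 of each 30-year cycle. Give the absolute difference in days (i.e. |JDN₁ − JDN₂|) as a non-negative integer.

JDN of the first date = 2521558.
JDN of the second date = 2521613.
|2521613 − 2521558| = 55.

55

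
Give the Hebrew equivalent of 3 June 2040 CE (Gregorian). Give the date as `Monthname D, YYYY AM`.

Both dates share Julian Day Number 2466309; in the Hebrew calendar that is 22 Sivan 5800 AM.

Sivan 22, 5800 AM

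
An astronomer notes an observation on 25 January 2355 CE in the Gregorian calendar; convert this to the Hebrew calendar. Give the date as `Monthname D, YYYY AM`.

Shevat 11, 6115 AM

Both dates share Julian Day Number 2581230; in the Hebrew calendar that is 11 Shevat 6115 AM.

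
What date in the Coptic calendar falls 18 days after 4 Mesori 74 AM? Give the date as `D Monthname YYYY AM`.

JDN of 4 Mesori 74 AM = 1852026.
1852026 + 18 = 1852044.
JDN 1852044 in the Coptic calendar is 22 Mesori 74 AM.

22 Mesori 74 AM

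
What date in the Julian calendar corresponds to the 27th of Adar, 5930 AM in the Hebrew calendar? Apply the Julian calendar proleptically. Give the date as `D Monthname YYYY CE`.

1 March 2170 CE

The source date corresponds to 15 March 2170 in the Gregorian calendar (JDN 2513710).
That day falls on 1 March 2170 CE in the Julian calendar.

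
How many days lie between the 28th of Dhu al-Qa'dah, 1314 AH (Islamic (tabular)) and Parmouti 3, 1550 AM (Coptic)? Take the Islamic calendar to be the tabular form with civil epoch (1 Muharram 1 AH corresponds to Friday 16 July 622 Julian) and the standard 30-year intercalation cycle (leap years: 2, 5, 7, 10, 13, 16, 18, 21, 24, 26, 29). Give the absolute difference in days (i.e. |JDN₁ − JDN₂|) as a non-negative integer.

23031

First date → JDN 2414045; second date → JDN 2391014.
The interval is |2414045 − 2391014| = 23031 days.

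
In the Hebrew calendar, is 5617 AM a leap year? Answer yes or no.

Hebrew year 5617 is year 12 of its 19-year Metonic cycle; leap years are at positions 3, 6, 8, 11, 14, 17, 19, so it is a common year (12 months).

no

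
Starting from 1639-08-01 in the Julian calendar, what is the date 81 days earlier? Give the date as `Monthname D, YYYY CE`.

The starting date is JDN 2319915; 2319915 − 81 = 2319834.
JDN 2319834 corresponds to May 12, 1639 CE.

May 12, 1639 CE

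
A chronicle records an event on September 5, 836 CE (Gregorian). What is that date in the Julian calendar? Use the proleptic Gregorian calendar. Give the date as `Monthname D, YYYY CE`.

September 1, 836 CE

The Julian–Gregorian offset here is 4 days (Julian trailing).
5 September 836 Gregorian − 4 days → 1 September 836 Julian.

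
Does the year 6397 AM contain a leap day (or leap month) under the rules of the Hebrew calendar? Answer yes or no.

Hebrew year 6397 is year 13 of its 19-year Metonic cycle; leap years are at positions 3, 6, 8, 11, 14, 17, 19, so it is a common year (12 months).

no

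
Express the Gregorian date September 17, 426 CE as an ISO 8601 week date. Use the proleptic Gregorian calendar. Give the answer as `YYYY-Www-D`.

The weekday is Thursday (ISO weekday 4).
That Thursday belongs to ISO week 38 of ISO year 426.

0426-W38-4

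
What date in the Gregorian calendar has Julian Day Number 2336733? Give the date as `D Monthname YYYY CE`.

Counting from JDN 2299161 = 15 Oct 1582 gives an offset of 37572 days.

27 August 1685 CE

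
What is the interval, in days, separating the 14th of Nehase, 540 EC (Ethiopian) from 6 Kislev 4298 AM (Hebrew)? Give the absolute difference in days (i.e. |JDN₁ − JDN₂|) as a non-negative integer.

3908

First date → JDN 1921434; second date → JDN 1917526.
The interval is |1921434 − 1917526| = 3908 days.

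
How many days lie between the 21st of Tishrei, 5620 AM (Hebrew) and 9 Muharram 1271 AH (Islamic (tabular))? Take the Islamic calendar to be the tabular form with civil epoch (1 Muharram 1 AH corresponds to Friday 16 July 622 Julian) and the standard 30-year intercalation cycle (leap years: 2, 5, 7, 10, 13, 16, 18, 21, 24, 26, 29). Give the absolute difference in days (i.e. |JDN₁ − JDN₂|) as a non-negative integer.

JDN of the first date = 2400337.
JDN of the second date = 2398494.
|2398494 − 2400337| = 1843.

1843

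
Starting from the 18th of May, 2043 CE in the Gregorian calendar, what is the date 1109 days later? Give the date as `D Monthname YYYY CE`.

31 May 2046 CE

JDN of the 18th of May, 2043 CE = 2467388.
2467388 + 1109 = 2468497.
JDN 2468497 in the Gregorian calendar is 31 May 2046 CE.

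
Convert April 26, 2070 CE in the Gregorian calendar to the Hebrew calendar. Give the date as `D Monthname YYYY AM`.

Julian Day Number of the source date = 2477228.
Converting JDN 2477228 to the Hebrew calendar gives 15 Iyar 5830 AM.

15 Iyar 5830 AM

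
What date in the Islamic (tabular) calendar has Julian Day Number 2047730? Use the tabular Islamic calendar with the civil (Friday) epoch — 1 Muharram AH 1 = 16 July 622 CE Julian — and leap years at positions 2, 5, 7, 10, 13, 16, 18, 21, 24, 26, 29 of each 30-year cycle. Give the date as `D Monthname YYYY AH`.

9 Rabi' al-Awwal 281 AH

The proleptic Gregorian equivalent of JDN 2047730 is 23 May 894.
In the tabular Islamic calendar that day is 9 Rabi' al-Awwal 281 AH.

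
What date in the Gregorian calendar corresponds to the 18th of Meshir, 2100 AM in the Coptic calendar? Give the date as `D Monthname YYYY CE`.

Both dates share Julian Day Number 2591857; in the Gregorian calendar that is 29 February 2384 CE.

29 February 2384 CE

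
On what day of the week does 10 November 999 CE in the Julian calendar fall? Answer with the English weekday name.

In the proleptic Gregorian calendar this is 15 November 999 (JDN 2086256).
Since JDN mod 7 = 4 (0 = Monday), the day is Friday.

Friday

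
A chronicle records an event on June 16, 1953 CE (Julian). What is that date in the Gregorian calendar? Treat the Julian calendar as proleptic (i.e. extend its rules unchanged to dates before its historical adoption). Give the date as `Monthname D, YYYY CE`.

June 29, 1953 CE

For dates in this range the Gregorian date is 13 days ahead of the Julian.
16 June 1953 Julian + 13 days → 29 June 1953 Gregorian.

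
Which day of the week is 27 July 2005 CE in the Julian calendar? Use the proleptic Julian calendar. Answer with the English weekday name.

Tuesday

This is JDN 2453592 (9 August 2005 Gregorian).
2453592 ≡ 1 (mod 7); counting from Monday = 0 gives Tuesday.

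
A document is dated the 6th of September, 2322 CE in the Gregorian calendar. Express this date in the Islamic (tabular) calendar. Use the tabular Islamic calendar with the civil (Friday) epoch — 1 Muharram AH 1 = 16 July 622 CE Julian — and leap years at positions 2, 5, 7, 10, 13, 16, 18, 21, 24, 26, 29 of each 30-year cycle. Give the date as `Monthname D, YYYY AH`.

Rabi' al-Thani 23, 1753 AH

Both dates share Julian Day Number 2569401; in the tabular Islamic calendar that is 23 Rabi' al-Thani 1753 AH.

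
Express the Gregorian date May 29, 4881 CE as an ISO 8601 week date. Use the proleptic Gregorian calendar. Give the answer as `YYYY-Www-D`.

4881-W22-4

The weekday is Thursday (ISO weekday 4).
That Thursday belongs to ISO week 22 of ISO year 4881.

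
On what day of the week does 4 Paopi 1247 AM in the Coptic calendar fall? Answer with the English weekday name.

Saturday

This is JDN 2280164 (11 October 1530 Gregorian).
Since JDN mod 7 = 5 (0 = Monday), the day is Saturday.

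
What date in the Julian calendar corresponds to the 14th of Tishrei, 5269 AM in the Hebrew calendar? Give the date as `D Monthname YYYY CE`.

Both dates share Julian Day Number 2272106; in the Julian calendar that is 8 September 1508 CE.

8 September 1508 CE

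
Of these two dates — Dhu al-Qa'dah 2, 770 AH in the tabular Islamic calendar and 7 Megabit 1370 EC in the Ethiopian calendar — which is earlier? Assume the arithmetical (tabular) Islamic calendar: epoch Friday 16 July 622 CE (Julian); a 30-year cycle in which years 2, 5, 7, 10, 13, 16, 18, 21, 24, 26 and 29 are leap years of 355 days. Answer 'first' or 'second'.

first

Converting both to JDN: 2221244 vs 2224434; the smaller is the first.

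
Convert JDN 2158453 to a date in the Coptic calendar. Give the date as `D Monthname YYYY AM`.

16 Epip 913 AM

JDN 2158453 is 17 July 1197 in the proleptic Gregorian calendar.
In the Coptic calendar that day is 16 Epip 913 AM.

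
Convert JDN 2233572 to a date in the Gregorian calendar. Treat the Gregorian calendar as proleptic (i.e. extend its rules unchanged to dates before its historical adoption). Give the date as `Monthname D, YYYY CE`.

JDN 2451545 is 1 Jan 2000; 2233572 is −217973 days from there.

March 19, 1403 CE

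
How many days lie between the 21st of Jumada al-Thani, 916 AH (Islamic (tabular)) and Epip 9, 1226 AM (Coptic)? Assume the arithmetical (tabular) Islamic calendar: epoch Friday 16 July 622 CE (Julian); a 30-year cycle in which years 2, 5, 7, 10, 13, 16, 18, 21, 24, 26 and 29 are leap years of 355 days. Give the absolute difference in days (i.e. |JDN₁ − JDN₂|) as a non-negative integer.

First date → JDN 2272853; second date → JDN 2272769.
The interval is |2272853 − 2272769| = 84 days.

84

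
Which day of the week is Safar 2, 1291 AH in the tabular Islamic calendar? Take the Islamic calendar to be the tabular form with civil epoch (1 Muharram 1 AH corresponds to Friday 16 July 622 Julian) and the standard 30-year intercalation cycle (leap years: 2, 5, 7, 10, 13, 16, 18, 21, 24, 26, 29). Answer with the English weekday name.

This is JDN 2405604 (21 March 1874 Gregorian).
JDN 2405604 mod 7 = 5, and JDN 0 was a Monday, so this is a Saturday.

Saturday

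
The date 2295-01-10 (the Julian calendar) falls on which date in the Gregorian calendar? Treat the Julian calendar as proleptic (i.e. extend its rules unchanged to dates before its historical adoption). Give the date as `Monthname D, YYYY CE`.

For dates in this range the Gregorian date is 15 days ahead of the Julian.
10 January 2295 Julian + 15 days → 25 January 2295 Gregorian.

January 25, 2295 CE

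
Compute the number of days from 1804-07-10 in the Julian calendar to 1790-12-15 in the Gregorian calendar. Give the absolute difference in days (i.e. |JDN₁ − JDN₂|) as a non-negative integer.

4967

First date → JDN 2380160; second date → JDN 2375193.
The interval is |2380160 − 2375193| = 4967 days.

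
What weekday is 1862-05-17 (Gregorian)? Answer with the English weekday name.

2401278 ≡ 5 (mod 7); counting from Monday = 0 gives Saturday.

Saturday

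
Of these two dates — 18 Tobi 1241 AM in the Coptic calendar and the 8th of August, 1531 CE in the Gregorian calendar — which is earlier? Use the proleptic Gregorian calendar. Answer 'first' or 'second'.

First date → JDN 2278077; second date → JDN 2280465.
JDN 2278077 < JDN 2280465, so the first date is earlier.

first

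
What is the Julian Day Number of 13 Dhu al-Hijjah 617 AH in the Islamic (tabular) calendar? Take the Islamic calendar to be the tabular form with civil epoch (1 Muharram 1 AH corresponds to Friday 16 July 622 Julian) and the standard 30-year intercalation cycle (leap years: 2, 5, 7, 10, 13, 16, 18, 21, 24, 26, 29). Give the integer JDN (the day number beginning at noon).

2167067

In the proleptic Gregorian calendar the same day is 15 February 1221.
JDN 2400001 is 17 November 1858 CE (Gregorian), MJD 0; the target day is −232934 days from there, so JDN = 2167067.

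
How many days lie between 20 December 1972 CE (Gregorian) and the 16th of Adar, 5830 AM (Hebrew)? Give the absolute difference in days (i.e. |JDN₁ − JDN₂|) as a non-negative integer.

35498

First date → JDN 2441672; second date → JDN 2477170.
The interval is |2441672 − 2477170| = 35498 days.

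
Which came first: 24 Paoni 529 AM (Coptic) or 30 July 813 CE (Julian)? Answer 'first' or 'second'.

first

Converting both to JDN: 2018175 vs 2018217; the smaller is the first.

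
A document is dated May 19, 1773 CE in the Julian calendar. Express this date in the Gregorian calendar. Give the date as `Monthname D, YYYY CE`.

May 30, 1773 CE

For dates in this range the Gregorian date is 11 days ahead of the Julian.
19 May 1773 Julian + 11 days → 30 May 1773 Gregorian.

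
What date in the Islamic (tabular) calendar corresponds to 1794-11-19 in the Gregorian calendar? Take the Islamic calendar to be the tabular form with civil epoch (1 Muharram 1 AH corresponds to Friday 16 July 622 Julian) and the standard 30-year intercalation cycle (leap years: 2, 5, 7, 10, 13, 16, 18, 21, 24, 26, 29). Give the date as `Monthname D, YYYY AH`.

Rabi' al-Thani 25, 1209 AH

Both dates share Julian Day Number 2376628; in the tabular Islamic calendar that is 25 Rabi' al-Thani 1209 AH.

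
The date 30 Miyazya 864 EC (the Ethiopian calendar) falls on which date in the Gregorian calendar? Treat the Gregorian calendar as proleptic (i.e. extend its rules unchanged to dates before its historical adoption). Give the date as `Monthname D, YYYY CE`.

April 29, 872 CE

Both dates share Julian Day Number 2039671; in the Gregorian calendar that is 29 April 872 CE.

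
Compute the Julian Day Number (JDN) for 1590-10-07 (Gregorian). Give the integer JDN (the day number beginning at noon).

JDN 2451545 is 1 January 2000 CE (Gregorian); the target day is −149470 days from there, so JDN = 2302075.

2302075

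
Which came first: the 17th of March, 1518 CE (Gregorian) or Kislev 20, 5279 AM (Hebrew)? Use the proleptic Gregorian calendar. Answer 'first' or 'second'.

Converting both to JDN: 2275573 vs 2275835; the smaller is the first.

first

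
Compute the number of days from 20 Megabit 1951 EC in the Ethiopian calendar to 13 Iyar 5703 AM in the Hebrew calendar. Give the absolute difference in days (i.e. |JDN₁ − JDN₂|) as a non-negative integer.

5794

First date → JDN 2436657; second date → JDN 2430863.
The interval is |2436657 − 2430863| = 5794 days.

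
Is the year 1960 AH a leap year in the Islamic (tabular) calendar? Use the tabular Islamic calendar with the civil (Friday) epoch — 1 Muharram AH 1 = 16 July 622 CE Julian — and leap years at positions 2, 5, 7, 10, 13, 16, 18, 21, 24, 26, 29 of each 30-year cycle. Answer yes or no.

yes

Year 1960 AH is year 10 of its 30-year cycle; leap positions are 2, 5, 7, 10, 13, 16, 18, 21, 24, 26, 29, so it is a leap year (355 days).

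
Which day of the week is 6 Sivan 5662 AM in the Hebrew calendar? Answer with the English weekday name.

This is JDN 2415912 (11 June 1902 Gregorian).
JDN 2415912 mod 7 = 2, and JDN 0 was a Monday, so this is a Wednesday.

Wednesday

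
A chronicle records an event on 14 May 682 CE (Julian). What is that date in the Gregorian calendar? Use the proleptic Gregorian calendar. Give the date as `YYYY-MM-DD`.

0682-05-17

The Julian–Gregorian offset here is 3 days (Julian trailing).
14 May 682 Julian + 3 days → 17 May 682 Gregorian.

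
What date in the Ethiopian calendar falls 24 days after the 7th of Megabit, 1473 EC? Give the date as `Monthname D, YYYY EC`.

Counting 24 days forward from JDN 2262055 reaches JDN 2262079, which is Miyazya 1, 1473 EC.

Miyazya 1, 1473 EC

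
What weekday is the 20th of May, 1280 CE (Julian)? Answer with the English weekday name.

Monday

Equivalently 27 May 1280 Gregorian, JDN 2188718.
JDN 2188718 mod 7 = 0, and JDN 0 was a Monday, so this is a Monday.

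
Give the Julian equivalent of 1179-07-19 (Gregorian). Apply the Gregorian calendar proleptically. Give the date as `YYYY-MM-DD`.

1179-07-12

The Julian–Gregorian offset here is 7 days (Julian trailing).
19 July 1179 Gregorian − 7 days → 12 July 1179 Julian.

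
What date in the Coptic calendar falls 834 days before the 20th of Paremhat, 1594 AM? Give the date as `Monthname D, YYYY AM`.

Koiak 6, 1592 AM

Counting 834 days back from JDN 2407072 reaches JDN 2406238, which is Koiak 6, 1592 AM.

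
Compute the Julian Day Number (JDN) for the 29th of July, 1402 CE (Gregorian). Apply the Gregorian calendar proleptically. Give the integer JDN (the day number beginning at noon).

JDN 2400001 is 17 November 1858 CE (Gregorian), MJD 0; the target day is −166662 days from there, so JDN = 2233339.

2233339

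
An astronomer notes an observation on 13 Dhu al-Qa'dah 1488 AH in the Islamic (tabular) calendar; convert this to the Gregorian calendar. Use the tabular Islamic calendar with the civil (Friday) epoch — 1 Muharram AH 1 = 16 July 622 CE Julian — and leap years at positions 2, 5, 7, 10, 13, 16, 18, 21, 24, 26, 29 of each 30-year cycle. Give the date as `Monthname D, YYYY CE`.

Both dates share Julian Day Number 2475690; in the Gregorian calendar that is 8 February 2066 CE.

February 8, 2066 CE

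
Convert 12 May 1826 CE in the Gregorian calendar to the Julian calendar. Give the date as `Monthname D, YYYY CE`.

For dates in this range the Gregorian date is 12 days ahead of the Julian.
12 May 1826 Gregorian − 12 days → 30 April 1826 Julian.

April 30, 1826 CE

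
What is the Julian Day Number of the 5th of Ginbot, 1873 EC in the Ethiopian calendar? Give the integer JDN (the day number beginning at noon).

2408213

Equivalently 12 May 1881 (Gregorian).
JDN 2299161 is 15 October 1582 CE (Gregorian); the target day is +109052 days from there, so JDN = 2408213.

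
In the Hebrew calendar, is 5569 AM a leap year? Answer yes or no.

no

Hebrew year 5569 is year 2 of its 19-year Metonic cycle; leap years are at positions 3, 6, 8, 11, 14, 17, 19, so it is a common year (12 months).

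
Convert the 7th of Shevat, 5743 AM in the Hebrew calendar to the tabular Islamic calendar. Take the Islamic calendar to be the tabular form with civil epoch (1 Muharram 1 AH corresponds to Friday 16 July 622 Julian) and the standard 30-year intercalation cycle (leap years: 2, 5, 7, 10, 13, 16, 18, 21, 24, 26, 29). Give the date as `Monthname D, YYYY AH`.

Rabi' al-Thani 6, 1403 AH

Both dates share Julian Day Number 2445356; in the tabular Islamic calendar that is 6 Rabi' al-Thani 1403 AH.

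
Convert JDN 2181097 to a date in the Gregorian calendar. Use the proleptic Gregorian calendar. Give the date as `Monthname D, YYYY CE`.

July 16, 1259 CE

Counting from JDN 2299161 = 15 Oct 1582 gives an offset of -118064 days.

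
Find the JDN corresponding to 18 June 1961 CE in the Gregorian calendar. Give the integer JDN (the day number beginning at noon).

2437469

JDN 2400001 is 17 November 1858 CE (Gregorian), MJD 0; the target day is +37468 days from there, so JDN = 2437469.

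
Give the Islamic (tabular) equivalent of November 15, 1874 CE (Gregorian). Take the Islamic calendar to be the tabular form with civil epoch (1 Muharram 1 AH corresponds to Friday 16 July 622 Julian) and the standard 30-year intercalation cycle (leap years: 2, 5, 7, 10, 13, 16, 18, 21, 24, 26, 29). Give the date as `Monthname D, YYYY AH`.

Julian Day Number of the source date = 2405843.
Converting JDN 2405843 to the tabular Islamic calendar gives 5 Shawwal 1291 AH.

Shawwal 5, 1291 AH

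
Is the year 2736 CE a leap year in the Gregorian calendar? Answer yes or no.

yes

2736 is divisible by 4 and not by 100, so it is a leap year.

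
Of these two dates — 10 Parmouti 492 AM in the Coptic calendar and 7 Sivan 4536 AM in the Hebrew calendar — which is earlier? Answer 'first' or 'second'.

Converting both to JDN: 2004587 vs 2004642; the smaller is the first.

first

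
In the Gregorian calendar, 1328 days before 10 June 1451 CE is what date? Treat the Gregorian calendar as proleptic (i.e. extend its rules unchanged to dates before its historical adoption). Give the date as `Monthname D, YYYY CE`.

October 21, 1447 CE

JDN of 10 June 1451 CE = 2251187.
2251187 − 1328 = 2249859.
JDN 2249859 in the Gregorian calendar is October 21, 1447 CE.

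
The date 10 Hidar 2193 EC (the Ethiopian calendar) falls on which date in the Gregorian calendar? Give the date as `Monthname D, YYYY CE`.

Julian Day Number of the source date = 2524918.
Converting JDN 2524918 to the Gregorian calendar gives 21 November 2200 CE.

November 21, 2200 CE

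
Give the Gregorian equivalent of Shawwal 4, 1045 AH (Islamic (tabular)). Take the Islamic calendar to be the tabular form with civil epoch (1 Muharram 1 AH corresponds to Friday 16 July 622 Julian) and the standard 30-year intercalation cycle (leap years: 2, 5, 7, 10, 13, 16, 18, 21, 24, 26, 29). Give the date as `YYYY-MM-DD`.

Both dates share Julian Day Number 2318668; in the Gregorian calendar that is 12 March 1636 CE.

1636-03-12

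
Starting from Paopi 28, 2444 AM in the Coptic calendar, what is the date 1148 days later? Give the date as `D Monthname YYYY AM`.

21 Koiak 2447 AM

Counting 1148 days forward from JDN 2717393 reaches JDN 2718541, which is 21 Koiak 2447 AM.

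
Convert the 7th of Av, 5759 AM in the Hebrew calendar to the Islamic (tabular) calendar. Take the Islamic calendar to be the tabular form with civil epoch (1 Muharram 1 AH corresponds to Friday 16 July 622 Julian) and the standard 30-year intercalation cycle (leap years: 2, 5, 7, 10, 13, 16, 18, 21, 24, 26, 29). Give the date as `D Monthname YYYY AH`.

The source date corresponds to 20 July 1999 in the Gregorian calendar (JDN 2451380).
That day falls on 6 Rabi' al-Thani 1420 AH in the tabular Islamic calendar.

6 Rabi' al-Thani 1420 AH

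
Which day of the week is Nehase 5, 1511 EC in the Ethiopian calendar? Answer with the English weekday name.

This is JDN 2276082 (8 August 1519 Gregorian).
Since JDN mod 7 = 4 (0 = Monday), the day is Friday.

Friday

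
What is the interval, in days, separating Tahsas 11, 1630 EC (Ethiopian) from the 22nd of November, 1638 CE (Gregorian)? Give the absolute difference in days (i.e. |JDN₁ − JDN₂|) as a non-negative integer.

340

JDN of the first date = 2319313.
JDN of the second date = 2319653.
|2319653 − 2319313| = 340.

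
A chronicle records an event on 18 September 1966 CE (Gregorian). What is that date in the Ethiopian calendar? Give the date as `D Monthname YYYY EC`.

8 Meskerem 1959 EC

Both dates share Julian Day Number 2439387; in the Ethiopian calendar that is 8 Meskerem 1959 EC.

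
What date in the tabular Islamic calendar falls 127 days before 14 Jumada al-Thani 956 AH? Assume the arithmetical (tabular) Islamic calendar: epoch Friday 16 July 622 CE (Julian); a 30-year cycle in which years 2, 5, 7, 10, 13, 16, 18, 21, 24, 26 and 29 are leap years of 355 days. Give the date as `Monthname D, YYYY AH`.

The starting date is JDN 2287021; 2287021 − 127 = 2286894.
JDN 2286894 corresponds to Safar 5, 956 AH.

Safar 5, 956 AH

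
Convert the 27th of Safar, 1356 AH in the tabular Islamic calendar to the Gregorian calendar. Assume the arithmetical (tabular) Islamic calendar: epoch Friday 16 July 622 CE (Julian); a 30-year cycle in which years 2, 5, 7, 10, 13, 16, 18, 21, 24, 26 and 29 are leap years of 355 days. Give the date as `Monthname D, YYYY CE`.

May 9, 1937 CE

Both dates share Julian Day Number 2428663; in the Gregorian calendar that is 9 May 1937 CE.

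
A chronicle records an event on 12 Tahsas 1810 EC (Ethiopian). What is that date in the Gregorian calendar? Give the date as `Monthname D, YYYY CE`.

December 20, 1817 CE

Julian Day Number of the source date = 2385059.
Converting JDN 2385059 to the Gregorian calendar gives 20 December 1817 CE.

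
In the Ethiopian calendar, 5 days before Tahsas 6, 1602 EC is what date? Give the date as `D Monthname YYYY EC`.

1 Tahsas 1602 EC

The starting date is JDN 2309081; 2309081 − 5 = 2309076.
JDN 2309076 corresponds to 1 Tahsas 1602 EC.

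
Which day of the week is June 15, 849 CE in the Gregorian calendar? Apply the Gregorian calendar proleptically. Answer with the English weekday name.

Tuesday

2031317 ≡ 1 (mod 7); counting from Monday = 0 gives Tuesday.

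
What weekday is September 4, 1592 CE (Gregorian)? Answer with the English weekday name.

Friday

Since JDN mod 7 = 4 (0 = Monday), the day is Friday.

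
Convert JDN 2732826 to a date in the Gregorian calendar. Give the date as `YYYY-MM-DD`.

2770-02-14

JDN 2451545 is 1 Jan 2000; 2732826 is +281281 days from there.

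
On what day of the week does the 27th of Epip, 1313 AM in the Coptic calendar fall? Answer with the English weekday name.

Thursday

In the Gregorian calendar this is 31 July 1597 (JDN 2304564).
JDN 2304564 mod 7 = 3, and JDN 0 was a Monday, so this is a Thursday.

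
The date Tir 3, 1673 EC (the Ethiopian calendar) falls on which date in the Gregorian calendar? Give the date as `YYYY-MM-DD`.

1681-01-08

Julian Day Number of the source date = 2335041.
Converting JDN 2335041 to the Gregorian calendar gives 8 January 1681 CE.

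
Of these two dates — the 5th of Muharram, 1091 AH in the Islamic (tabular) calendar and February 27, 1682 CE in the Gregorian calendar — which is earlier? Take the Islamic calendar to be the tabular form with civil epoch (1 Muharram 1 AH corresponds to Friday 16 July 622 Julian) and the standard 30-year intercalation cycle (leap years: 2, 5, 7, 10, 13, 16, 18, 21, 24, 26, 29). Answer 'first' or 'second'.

first

First date → JDN 2334704; second date → JDN 2335456.
JDN 2334704 < JDN 2335456, so the first date is earlier.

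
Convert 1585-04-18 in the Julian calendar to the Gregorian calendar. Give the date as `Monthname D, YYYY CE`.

April 28, 1585 CE

The Julian–Gregorian offset here is 10 days (Julian trailing).
18 April 1585 Julian + 10 days → 28 April 1585 Gregorian.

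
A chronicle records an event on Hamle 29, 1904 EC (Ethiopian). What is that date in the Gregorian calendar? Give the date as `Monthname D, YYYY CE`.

August 5, 1912 CE

Julian Day Number of the source date = 2419620.
Converting JDN 2419620 to the Gregorian calendar gives 5 August 1912 CE.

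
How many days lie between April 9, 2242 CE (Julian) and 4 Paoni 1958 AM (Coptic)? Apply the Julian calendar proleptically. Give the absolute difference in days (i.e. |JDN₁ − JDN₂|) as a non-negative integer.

JDN of the first date = 2540047.
JDN of the second date = 2540097.
|2540097 − 2540047| = 50.

50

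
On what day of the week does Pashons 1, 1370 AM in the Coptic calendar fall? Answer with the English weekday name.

In the Gregorian calendar this is 6 May 1654 (JDN 2325297).
JDN 2325297 mod 7 = 2, and JDN 0 was a Monday, so this is a Wednesday.

Wednesday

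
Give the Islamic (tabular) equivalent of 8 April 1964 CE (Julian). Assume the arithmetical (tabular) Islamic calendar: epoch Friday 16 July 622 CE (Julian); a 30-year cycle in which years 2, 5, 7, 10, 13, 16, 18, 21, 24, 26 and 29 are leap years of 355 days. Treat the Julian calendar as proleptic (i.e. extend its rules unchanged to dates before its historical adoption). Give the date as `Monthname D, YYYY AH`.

The source date corresponds to 21 April 1964 in the Gregorian calendar (JDN 2438507).
That day falls on 8 Dhu al-Hijjah 1383 AH in the tabular Islamic calendar.

Dhu al-Hijjah 8, 1383 AH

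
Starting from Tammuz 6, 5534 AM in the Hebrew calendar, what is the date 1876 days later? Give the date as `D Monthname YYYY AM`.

22 Av 5539 AM

Counting 1876 days forward from JDN 2369166 reaches JDN 2371042, which is 22 Av 5539 AM.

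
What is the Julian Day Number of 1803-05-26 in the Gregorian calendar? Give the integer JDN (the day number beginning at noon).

2379737

JDN 2451545 is 1 January 2000 CE (Gregorian); the target day is −71808 days from there, so JDN = 2379737.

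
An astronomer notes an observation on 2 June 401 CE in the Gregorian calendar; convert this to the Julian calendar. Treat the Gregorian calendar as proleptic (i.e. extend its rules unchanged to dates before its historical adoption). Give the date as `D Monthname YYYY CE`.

The Julian–Gregorian offset here is 1 day (Julian trailing).
2 June 401 Gregorian − 1 day → 1 June 401 Julian.

1 June 401 CE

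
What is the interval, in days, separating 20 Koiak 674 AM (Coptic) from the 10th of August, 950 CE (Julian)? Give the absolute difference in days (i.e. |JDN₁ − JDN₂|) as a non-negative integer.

JDN of the first date = 2070952.
JDN of the second date = 2068267.
|2068267 − 2070952| = 2685.

2685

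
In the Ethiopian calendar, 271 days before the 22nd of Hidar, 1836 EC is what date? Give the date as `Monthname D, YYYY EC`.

Yekatit 27, 1835 EC

Counting 271 days back from JDN 2394536 reaches JDN 2394265, which is Yekatit 27, 1835 EC.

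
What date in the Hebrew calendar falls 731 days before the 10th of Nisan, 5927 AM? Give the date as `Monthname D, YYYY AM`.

Nisan 16, 5925 AM

JDN of the 10th of Nisan, 5927 AM = 2512629.
2512629 − 731 = 2511898.
JDN 2511898 in the Hebrew calendar is Nisan 16, 5925 AM.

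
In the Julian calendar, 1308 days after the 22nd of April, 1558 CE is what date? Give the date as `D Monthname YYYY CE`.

Counting 1308 days forward from JDN 2290229 reaches JDN 2291537, which is 20 November 1561 CE.

20 November 1561 CE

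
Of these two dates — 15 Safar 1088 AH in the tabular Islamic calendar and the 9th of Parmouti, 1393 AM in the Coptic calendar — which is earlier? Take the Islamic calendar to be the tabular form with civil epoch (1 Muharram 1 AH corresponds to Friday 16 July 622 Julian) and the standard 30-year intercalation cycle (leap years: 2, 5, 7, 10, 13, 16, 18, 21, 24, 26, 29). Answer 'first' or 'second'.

The two dates have Julian Day Numbers 2333681 and 2333676 respectively.
Since 2333676 < 2333681, the second date comes first.

second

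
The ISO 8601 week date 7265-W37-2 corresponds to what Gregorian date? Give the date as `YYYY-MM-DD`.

ISO week 1 of 7265 is the week containing the first Thursday of 7265.
Week 37, day 2 (Tuesday) lands on 7265-09-08.

7265-09-08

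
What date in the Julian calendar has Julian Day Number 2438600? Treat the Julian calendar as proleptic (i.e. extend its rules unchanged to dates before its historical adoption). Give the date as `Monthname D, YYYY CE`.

JDN 2438600 is 23 July 1964 in the Gregorian calendar.
In the Julian calendar that day is July 10, 1964 CE.

July 10, 1964 CE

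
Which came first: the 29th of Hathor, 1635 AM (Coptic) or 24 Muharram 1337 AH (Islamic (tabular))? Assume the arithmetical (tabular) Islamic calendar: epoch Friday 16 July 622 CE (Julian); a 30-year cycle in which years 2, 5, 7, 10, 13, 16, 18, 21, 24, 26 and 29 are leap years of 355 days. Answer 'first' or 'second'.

The two dates have Julian Day Numbers 2421936 and 2421897 respectively.
Since 2421897 < 2421936, the second date comes first.

second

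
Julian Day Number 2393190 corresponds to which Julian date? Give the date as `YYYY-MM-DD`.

JDN 2393190 is 25 March 1840 in the Gregorian calendar.
In the Julian calendar that day is 1840-03-13.

1840-03-13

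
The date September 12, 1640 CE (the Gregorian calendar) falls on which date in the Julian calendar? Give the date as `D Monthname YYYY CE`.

For dates in this range the Gregorian date is 10 days ahead of the Julian.
12 September 1640 Gregorian − 10 days → 2 September 1640 Julian.

2 September 1640 CE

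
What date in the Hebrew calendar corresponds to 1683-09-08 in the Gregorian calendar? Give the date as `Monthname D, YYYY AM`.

Both dates share Julian Day Number 2336014; in the Hebrew calendar that is 17 Elul 5443 AM.

Elul 17, 5443 AM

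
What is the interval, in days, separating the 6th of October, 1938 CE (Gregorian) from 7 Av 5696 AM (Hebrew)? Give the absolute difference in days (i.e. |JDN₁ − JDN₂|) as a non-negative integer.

802

JDN of the first date = 2429178.
JDN of the second date = 2428376.
|2428376 − 2429178| = 802.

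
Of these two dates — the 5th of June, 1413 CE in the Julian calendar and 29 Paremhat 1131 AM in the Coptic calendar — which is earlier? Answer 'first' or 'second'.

first

First date → JDN 2237312; second date → JDN 2237970.
JDN 2237312 < JDN 2237970, so the first date is earlier.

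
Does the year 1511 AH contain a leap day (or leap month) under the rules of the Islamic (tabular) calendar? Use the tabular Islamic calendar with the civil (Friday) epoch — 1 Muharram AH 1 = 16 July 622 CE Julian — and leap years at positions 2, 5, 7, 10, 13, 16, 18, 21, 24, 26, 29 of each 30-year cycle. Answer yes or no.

Year 1511 AH is year 11 of its 30-year cycle; leap positions are 2, 5, 7, 10, 13, 16, 18, 21, 24, 26, 29, so it is a common year (354 days).

no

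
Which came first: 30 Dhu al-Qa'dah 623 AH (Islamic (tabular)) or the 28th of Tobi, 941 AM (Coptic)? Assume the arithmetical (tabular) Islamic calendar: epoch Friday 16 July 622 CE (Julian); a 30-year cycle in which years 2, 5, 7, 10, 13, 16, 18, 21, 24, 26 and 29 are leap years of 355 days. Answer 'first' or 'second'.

second

Converting both to JDN: 2169180 vs 2168512; the smaller is the second.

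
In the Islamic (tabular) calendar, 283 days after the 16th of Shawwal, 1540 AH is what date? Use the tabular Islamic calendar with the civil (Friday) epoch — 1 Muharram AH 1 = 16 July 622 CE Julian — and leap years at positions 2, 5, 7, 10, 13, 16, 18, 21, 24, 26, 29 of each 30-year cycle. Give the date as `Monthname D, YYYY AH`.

JDN of the 16th of Shawwal, 1540 AH = 2494091.
2494091 + 283 = 2494374.
JDN 2494374 in the tabular Islamic calendar is Sha'ban 3, 1541 AH.

Sha'ban 3, 1541 AH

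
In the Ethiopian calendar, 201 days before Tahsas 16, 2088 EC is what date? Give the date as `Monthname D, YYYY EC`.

Sene 1, 2087 EC

The starting date is JDN 2486603; 2486603 − 201 = 2486402.
JDN 2486402 corresponds to Sene 1, 2087 EC.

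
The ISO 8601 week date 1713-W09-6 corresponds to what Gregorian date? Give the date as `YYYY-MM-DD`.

1713-03-04

ISO week 1 of 1713 is the week containing the first Thursday of 1713.
Week 9, day 6 (Saturday) lands on 1713-03-04.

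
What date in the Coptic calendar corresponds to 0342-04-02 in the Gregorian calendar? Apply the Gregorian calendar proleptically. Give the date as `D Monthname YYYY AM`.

Julian Day Number of the source date = 1846064.
Converting JDN 1846064 to the Coptic calendar gives 6 Parmouti 58 AM.

6 Parmouti 58 AM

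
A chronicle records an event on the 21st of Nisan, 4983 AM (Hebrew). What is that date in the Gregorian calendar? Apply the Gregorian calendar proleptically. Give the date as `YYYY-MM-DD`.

Julian Day Number of the source date = 2167841.
Converting JDN 2167841 to the Gregorian calendar gives 31 March 1223 CE.

1223-03-31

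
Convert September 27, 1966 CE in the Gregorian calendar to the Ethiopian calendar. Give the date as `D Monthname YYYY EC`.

Both dates share Julian Day Number 2439396; in the Ethiopian calendar that is 17 Meskerem 1959 EC.

17 Meskerem 1959 EC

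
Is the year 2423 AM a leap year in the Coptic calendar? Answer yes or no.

2423 mod 4 = 3; in the Coptic calendar a year is leap when year mod 4 = 3, so it is a leap year.

yes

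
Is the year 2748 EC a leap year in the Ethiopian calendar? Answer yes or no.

2748 mod 4 = 0; in the Ethiopian calendar a year is leap when year mod 4 = 3, so it is a common year.

no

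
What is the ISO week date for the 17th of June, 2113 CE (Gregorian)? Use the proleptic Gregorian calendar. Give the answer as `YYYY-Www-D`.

2113-W24-6

The weekday is Saturday (ISO weekday 6).
That Saturday belongs to ISO week 24 of ISO year 2113.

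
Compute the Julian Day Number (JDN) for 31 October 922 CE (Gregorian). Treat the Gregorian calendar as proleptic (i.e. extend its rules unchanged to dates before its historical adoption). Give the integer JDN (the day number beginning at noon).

2058117

JDN 2400001 is 17 November 1858 CE (Gregorian), MJD 0; the target day is −341884 days from there, so JDN = 2058117.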